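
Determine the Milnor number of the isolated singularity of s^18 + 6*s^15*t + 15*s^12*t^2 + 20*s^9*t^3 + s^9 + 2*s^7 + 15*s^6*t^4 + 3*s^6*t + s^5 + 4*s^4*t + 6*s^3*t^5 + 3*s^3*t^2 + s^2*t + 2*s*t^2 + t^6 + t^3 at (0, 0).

7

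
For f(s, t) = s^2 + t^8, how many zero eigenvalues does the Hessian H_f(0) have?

1

Hessian at 0 has rank 1.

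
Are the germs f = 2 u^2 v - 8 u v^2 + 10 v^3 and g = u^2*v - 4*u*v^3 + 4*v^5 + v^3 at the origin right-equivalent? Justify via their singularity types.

The Hessian of f at 0 has rank 0. Corank 2; j^3 = 2*v*(u^2 - 4*u*v + 5*v^2) splits into three distinct lines over C (the quadratic factor has nonzero discriminant), so D_4. The Hessian of g at 0 has rank 0. Corank 2; j^3 = v*(u^2 + v^2) splits into three distinct lines over C (the quadratic factor has nonzero discriminant), so D_4. Both have type D_4, hence right-equivalent.

Yes.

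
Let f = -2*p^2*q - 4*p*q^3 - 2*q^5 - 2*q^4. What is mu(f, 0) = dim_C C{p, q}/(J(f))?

The Hessian of f at 0 has rank 0. Corank 2; j^3 = -2*p^2*q has shape L^2 M (L != M), so D-series; mu = 5 gives D_5.

5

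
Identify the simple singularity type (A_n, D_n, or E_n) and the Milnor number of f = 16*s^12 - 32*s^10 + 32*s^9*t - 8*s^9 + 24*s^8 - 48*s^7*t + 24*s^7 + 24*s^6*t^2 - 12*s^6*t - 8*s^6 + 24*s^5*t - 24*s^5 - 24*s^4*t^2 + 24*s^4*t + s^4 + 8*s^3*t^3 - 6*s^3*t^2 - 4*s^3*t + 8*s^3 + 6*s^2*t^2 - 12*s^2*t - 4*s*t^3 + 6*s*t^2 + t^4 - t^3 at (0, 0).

Type E6, Milnor number mu = 6.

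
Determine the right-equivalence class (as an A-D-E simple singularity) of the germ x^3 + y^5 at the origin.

E_8

The Hessian of f at 0 has rank 0. Corank 2; j^3 = x^3 is a perfect cube, so E-series; the 5-jet and mu = 8 give E_8.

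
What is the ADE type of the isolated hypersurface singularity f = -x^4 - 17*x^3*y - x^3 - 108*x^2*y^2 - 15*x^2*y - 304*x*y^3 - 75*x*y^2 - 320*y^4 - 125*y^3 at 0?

E7

The Hessian of f at 0 is [[0, 0], [0, 0]] with rank 0, so corank 2. A Groebner basis of the Jacobian ideal J(f) in C{x,y} is {3*x^2 + 30*x*y + y^4 - y^3 + 75*y^2, x^3 + 135*x^2 + 1350*x*y + 80*y^3 + 3375*y^2, x^2*y - 19*x^2 - 190*x*y - 56*y^3/3 - 475*y^2, 2*x^2 + x*y^2 + 20*x*y + 13*y^3/3 + 50*y^2}; counting standard monomials gives mu = 7. Corank 2; j^3 = -(x + 5*y)^3 is a perfect cube, so E-series; the 4-jet and mu = 7 give E_7.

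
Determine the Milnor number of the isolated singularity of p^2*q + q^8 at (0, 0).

9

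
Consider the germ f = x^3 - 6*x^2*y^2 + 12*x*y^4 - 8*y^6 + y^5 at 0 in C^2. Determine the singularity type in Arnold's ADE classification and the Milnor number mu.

Type E_8, Milnor number mu = 8.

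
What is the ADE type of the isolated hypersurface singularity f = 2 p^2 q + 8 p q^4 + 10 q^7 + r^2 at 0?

The Hessian of f at 0 is [[0, 0, 0], [0, 0, 0], [0, 0, 2]] with rank 1, so corank 2. A Groebner basis of the Jacobian ideal J(f) in C{p,q,r} is {-2*p^2/3 + p*q^3, p*q/2 + q^4, p^3, p^2*q, r}; counting standard monomials gives mu = 8. Corank 2; j^3 = 2*p^2*q has shape L^2 M (L != M), so D-series; mu = 8 gives D_8.

D8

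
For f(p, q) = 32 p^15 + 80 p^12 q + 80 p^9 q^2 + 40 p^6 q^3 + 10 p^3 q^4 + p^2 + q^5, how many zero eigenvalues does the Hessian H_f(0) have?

1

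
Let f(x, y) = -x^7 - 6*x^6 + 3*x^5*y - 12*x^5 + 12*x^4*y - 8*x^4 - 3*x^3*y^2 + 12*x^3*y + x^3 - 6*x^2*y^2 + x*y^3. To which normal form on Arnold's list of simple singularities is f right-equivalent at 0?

The Hessian of f at 0 has rank 0. Corank 2; j^3 = x^3 is a perfect cube, so E-series; the 4-jet and mu = 7 give E_7.

E_7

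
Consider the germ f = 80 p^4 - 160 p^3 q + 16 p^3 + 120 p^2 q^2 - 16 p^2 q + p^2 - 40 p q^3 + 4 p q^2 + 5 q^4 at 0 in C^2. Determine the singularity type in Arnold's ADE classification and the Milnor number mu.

Type A_{3}, Milnor number mu = 3.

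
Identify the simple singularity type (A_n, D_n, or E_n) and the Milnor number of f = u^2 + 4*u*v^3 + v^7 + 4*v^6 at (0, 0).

The Hessian of f at 0 is [[2, 0], [0, 0]] with rank 1, so corank 1. A Groebner basis of the Jacobian ideal J(f) in C{u,v} is {u/2 + v^3, u^2}; counting standard monomials gives mu = 6. Corank 1: A-series; mu = 6 gives A_6.

Type A_6, Milnor number mu = 6.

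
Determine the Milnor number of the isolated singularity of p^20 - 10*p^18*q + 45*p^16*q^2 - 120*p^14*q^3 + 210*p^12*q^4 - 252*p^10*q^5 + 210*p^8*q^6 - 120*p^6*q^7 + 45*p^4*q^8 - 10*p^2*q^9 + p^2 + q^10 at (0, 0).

The Hessian of f at 0 is [[2, 0], [0, 0]] with rank 1, so corank 1. A Groebner basis of the Jacobian ideal J(f) in C{p,q} is {q^9, p}; counting standard monomials gives mu = 9. Corank 1: A-series; mu = 9 gives A_9.

9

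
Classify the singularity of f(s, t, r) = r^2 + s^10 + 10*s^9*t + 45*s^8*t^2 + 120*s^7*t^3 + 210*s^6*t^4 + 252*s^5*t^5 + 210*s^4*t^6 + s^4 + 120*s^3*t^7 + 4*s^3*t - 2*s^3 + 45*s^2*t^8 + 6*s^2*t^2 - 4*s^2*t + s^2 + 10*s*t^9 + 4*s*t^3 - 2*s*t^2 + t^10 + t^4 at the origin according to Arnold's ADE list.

A_9

The Hessian of f at 0 has rank 2. Corank 1: A-series; mu = 9 gives A_9.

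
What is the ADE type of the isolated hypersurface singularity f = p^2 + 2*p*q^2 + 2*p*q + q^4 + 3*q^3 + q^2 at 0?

The Hessian of f at 0 has rank 1. Corank 1: A-series; mu = 2 gives A_2.

A2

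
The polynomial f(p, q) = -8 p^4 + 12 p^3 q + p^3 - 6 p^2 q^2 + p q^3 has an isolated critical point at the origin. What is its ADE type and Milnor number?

The Hessian of f at 0 is [[0, 0], [0, 0]] with rank 0, so corank 2. A Groebner basis of the Jacobian ideal J(f) in C{p,q} is {3*p^2/4 + q^4 + q^3/4, p^3, p^2*q - p^2/4 - q^3/12, -p^2 + p*q^2 - q^3/3}; counting standard monomials gives mu = 7. Corank 2; j^3 = p^3 is a perfect cube, so E-series; the 4-jet and mu = 7 give E_7.

Type E_7, Milnor number mu = 7.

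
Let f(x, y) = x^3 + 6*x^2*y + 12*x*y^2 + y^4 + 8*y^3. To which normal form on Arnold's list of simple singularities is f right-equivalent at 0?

E6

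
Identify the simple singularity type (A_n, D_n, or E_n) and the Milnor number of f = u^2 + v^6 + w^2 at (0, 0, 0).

Type A_{5}, Milnor number mu = 5.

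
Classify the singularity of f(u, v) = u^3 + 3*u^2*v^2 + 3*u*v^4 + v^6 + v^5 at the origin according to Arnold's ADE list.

The Hessian of f at 0 is [[0, 0], [0, 0]] with rank 0, so corank 2. A Groebner basis of the Jacobian ideal J(f) in C{u,v} is {v^4, u^3, u^2/2 + u*v^2}; counting standard monomials gives mu = 8. Corank 2; j^3 = u^3 is a perfect cube, so E-series; the 5-jet and mu = 8 give E_8.

E_8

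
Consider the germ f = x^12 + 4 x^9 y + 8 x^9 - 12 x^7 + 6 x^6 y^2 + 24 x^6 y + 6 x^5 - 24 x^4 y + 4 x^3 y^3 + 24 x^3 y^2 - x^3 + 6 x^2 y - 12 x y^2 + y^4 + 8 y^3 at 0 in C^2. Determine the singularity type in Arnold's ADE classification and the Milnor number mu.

The Hessian of f at 0 is [[0, 0], [0, 0]] with rank 0, so corank 2. A Groebner basis of the Jacobian ideal J(f) in C{x,y} is {y^3, x^2 - 4*x*y + 4*y^2}; counting standard monomials gives mu = 6. Corank 2; j^3 = -(x - 2*y)^3 is a perfect cube, so E-series; the 4-jet and mu = 6 give E_6.

Type E_{6}, Milnor number mu = 6.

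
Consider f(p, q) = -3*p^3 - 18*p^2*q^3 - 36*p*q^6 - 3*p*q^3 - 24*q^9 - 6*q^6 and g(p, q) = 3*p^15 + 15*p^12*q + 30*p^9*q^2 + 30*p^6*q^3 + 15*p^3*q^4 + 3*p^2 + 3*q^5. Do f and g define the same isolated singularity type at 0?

No.

The Hessian of f at 0 has rank 0. Corank 2; j^3 = -3*p^3 is a perfect cube, so E-series; the 4-jet and mu = 7 give E_7. The Hessian of g at 0 has rank 1. Corank 1: A-series; mu = 4 gives A_4. f is E_7 but g is A_4, hence not right-equivalent.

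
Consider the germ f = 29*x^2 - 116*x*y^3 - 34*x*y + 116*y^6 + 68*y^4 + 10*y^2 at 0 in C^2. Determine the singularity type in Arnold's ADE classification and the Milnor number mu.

Type A_1, Milnor number mu = 1.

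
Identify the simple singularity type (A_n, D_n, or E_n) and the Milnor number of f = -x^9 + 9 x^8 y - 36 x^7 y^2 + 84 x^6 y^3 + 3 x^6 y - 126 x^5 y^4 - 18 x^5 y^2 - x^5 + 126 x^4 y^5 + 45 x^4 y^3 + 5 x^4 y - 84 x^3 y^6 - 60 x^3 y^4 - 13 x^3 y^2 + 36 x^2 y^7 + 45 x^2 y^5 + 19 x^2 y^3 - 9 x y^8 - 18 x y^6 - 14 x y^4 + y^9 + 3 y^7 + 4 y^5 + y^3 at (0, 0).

Type E8, Milnor number mu = 8.

The Hessian of f at 0 has rank 0. Corank 2; j^3 = y^3 is a perfect cube, so E-series; the 5-jet and mu = 8 give E_8.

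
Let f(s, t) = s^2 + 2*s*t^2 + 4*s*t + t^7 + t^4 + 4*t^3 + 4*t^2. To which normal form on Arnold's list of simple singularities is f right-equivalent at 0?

A_6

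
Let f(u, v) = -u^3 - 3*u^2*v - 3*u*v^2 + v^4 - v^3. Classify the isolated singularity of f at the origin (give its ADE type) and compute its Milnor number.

Type E_6, Milnor number mu = 6.

The Hessian of f at 0 is [[0, 0], [0, 0]] with rank 0, so corank 2. A Groebner basis of the Jacobian ideal J(f) in C{u,v} is {v^3, u^2 + 2*u*v + v^2}; counting standard monomials gives mu = 6. Corank 2; j^3 = -(u + v)^3 is a perfect cube, so E-series; the 4-jet and mu = 6 give E_6.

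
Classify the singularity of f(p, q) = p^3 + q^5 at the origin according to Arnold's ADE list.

The Hessian of f at 0 has rank 0. Corank 2; j^3 = p^3 is a perfect cube, so E-series; the 5-jet and mu = 8 give E_8.

E_{8}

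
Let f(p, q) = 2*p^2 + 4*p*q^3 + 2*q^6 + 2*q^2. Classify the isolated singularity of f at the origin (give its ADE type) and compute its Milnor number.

Type A_{1}, Milnor number mu = 1.

The Hessian of f at 0 has rank 2. Corank 0: nondegenerate Morse point, so A_1.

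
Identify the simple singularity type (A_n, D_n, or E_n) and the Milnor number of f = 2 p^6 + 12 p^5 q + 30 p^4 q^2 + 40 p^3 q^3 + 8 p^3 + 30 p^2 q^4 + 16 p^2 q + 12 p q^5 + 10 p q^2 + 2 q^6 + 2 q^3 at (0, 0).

The Hessian of f at 0 is [[0, 0], [0, 0]] with rank 0, so corank 2. A Groebner basis of the Jacobian ideal J(f) in C{p,q} is {-32*p*q/3 + q^5 - 16*q^2/3, p*q^2 + q^3/2, p^2 + 3*p*q/2 + q^2/2}; counting standard monomials gives mu = 7. Corank 2; j^3 = 2*(p + q)*(2*p + q)^2 has shape L^2 M (L != M), so D-series; mu = 7 gives D_7.

Type D7, Milnor number mu = 7.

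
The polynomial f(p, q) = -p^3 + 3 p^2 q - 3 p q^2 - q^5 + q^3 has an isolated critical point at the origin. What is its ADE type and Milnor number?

The Hessian of f at 0 is [[0, 0], [0, 0]] with rank 0, so corank 2. A Groebner basis of the Jacobian ideal J(f) in C{p,q} is {q^4, p^2 - 2*p*q + q^2}; counting standard monomials gives mu = 8. Corank 2; j^3 = -(p - q)^3 is a perfect cube, so E-series; the 5-jet and mu = 8 give E_8.

Type E_8, Milnor number mu = 8.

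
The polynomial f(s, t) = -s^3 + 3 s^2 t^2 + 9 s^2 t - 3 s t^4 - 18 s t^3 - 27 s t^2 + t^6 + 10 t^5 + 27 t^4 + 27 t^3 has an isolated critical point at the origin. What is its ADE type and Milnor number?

Type E8, Milnor number mu = 8.

The Hessian of f at 0 has rank 0. Corank 2; j^3 = -(s - 3*t)^3 is a perfect cube, so E-series; the 5-jet and mu = 8 give E_8.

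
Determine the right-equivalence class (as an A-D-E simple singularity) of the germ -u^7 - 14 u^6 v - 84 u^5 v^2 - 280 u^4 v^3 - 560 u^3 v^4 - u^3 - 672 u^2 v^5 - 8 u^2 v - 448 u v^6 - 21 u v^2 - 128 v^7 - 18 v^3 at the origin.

D_8

The Hessian of f at 0 is [[0, 0], [0, 0]] with rank 0, so corank 2. A Groebner basis of the Jacobian ideal J(f) in C{u,v} is {u*v/7 + v^6 + 3*v^2/7, u*v^2 + 3*v^3, u^2 + 5*u*v + 6*v^2}; counting standard monomials gives mu = 8. Corank 2; j^3 = -(u + 2*v)*(u + 3*v)^2 has shape L^2 M (L != M), so D-series; mu = 8 gives D_8.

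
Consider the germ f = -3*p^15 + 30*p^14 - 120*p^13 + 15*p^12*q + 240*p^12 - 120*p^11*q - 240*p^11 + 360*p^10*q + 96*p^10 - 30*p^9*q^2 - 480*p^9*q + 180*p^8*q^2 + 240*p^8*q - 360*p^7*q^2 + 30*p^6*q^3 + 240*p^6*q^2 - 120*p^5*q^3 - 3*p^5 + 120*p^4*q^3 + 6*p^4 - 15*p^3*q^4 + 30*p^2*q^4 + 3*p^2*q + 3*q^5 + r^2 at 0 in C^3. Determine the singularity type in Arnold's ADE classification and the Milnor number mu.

Type D_{6}, Milnor number mu = 6.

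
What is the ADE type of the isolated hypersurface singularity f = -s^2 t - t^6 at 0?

The Hessian of f at 0 has rank 0. Corank 2; j^3 = -s^2*t has shape L^2 M (L != M), so D-series; mu = 7 gives D_7.

D7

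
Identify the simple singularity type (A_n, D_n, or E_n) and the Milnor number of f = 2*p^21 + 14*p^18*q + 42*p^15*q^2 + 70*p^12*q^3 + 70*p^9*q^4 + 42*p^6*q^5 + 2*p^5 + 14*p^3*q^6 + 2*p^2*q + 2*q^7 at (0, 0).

Type D_{8}, Milnor number mu = 8.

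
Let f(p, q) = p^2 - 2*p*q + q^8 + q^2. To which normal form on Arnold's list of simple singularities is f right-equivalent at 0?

A7

The Hessian of f at 0 is [[2, -2], [-2, 2]] with rank 1, so corank 1. A Groebner basis of the Jacobian ideal J(f) in C{p,q} is {q^7, p - q}; counting standard monomials gives mu = 7. Corank 1: A-series; mu = 7 gives A_7.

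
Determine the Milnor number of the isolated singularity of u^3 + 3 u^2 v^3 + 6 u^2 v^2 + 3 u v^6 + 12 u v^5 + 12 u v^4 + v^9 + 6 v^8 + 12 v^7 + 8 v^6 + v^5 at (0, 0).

8

The Hessian of f at 0 is [[0, 0], [0, 0]] with rank 0, so corank 2. A Groebner basis of the Jacobian ideal J(f) in C{u,v} is {u^2/2 + u*v^3 + 2*u*v^2, v^4, u^3, u^2*v - 2*u^2 - 8*u*v^2}; counting standard monomials gives mu = 8. Corank 2; j^3 = u^3 is a perfect cube, so E-series; the 5-jet and mu = 8 give E_8.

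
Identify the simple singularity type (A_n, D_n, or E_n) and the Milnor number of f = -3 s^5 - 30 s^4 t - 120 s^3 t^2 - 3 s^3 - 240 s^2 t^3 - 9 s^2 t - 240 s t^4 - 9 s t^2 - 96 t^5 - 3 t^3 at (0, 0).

Type E8, Milnor number mu = 8.

The Hessian of f at 0 has rank 0. Corank 2; j^3 = -3*(s + t)^3 is a perfect cube, so E-series; the 5-jet and mu = 8 give E_8.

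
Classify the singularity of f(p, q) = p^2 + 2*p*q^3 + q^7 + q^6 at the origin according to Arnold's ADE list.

The Hessian of f at 0 has rank 1. Corank 1: A-series; mu = 6 gives A_6.

A6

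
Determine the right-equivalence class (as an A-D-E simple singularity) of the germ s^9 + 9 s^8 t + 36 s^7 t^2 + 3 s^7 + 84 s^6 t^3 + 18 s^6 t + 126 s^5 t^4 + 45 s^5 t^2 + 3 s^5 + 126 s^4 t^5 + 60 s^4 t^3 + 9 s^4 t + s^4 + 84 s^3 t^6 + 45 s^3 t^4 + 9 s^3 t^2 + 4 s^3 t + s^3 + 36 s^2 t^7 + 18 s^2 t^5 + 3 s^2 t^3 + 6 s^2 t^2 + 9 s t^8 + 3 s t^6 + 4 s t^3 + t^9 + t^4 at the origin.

The Hessian of f at 0 is [[0, 0], [0, 0]] with rank 0, so corank 2. A Groebner basis of the Jacobian ideal J(f) in C{s,t} is {t^4, s*t^2 + t^3/3, s^2}; counting standard monomials gives mu = 6. Corank 2; j^3 = s^3 is a perfect cube, so E-series; the 4-jet and mu = 6 give E_6.

E_{6}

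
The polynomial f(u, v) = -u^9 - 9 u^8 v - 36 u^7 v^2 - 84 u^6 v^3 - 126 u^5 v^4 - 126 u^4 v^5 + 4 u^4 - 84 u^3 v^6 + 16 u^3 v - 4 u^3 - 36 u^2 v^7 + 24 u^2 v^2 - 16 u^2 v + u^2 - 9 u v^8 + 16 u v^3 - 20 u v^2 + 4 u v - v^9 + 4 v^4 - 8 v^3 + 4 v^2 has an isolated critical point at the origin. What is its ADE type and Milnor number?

Type A_{8}, Milnor number mu = 8.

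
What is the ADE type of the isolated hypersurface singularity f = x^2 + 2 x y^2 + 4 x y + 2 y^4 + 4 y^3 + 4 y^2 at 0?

A_3

The Hessian of f at 0 is [[2, 4], [4, 8]] with rank 1, so corank 1. A Groebner basis of the Jacobian ideal J(f) in C{x,y} is {x^2 + 4*x + 8*y, x*y - 2*x - 4*y, x + y^2 + 2*y}; counting standard monomials gives mu = 3. Corank 1: A-series; mu = 3 gives A_3.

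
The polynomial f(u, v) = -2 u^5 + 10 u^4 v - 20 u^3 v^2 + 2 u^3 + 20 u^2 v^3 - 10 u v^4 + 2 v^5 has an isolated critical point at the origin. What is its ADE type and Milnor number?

The Hessian of f at 0 has rank 0. Corank 2; j^3 = 2*u^3 is a perfect cube, so E-series; the 5-jet and mu = 8 give E_8.

Type E_8, Milnor number mu = 8.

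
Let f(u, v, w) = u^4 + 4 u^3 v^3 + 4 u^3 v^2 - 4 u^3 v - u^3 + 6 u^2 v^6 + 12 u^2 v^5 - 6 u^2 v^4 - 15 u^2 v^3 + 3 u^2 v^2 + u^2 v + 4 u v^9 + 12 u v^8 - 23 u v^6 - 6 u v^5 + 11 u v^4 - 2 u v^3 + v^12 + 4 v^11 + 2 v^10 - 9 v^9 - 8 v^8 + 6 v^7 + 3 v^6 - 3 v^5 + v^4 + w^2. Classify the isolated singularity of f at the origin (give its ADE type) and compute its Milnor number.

Type D5, Milnor number mu = 5.

The Hessian of f at 0 has rank 1. Corank 2; j^3 = -u^2*(u - v) has shape L^2 M (L != M), so D-series; mu = 5 gives D_5.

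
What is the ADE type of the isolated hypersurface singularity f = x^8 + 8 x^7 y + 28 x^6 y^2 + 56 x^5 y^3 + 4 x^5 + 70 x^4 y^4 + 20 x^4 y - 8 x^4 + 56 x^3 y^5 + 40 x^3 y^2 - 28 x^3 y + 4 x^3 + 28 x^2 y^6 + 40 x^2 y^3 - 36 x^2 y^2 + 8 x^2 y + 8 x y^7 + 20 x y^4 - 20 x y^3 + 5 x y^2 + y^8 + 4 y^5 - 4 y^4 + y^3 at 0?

D_9

The Hessian of f at 0 is [[0, 0], [0, 0]] with rank 0, so corank 2. A Groebner basis of the Jacobian ideal J(f) in C{x,y} is {x^2*y^2 + 44*x^2*y - 32*x^2 + 55*x*y^2 - 36*x*y + 35*y^3/2 - 10*y^2, -58*x^2*y + 40*x^2 + x*y^3 - 72*x*y^2 + 46*x*y - 23*y^3 + 13*y^2, 72*x^2*y - 48*x^2 + 88*x*y^2 - 56*x*y + y^4 + 28*y^3 - 16*y^2, x^3 + 3*x^2*y - x^2 + 3*x*y^2 - 3*x*y/2 + y^3 - y^2/2}; counting standard monomials gives mu = 9. Corank 2; j^3 = (x + y)*(2*x + y)^2 has shape L^2 M (L != M), so D-series; mu = 9 gives D_9.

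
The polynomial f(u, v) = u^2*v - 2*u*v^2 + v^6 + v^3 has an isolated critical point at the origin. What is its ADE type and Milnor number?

The Hessian of f at 0 is [[0, 0], [0, 0]] with rank 0, so corank 2. A Groebner basis of the Jacobian ideal J(f) in C{u,v} is {u^2/6 + v^5 - v^2/6, u^3 - v^3, u*v - v^2}; counting standard monomials gives mu = 7. Corank 2; j^3 = v*(u - v)^2 has shape L^2 M (L != M), so D-series; mu = 7 gives D_7.

Type D_{7}, Milnor number mu = 7.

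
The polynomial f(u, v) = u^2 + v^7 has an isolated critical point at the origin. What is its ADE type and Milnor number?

Type A6, Milnor number mu = 6.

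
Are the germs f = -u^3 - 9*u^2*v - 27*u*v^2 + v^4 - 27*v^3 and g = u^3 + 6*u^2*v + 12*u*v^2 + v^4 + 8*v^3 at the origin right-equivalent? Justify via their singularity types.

Yes.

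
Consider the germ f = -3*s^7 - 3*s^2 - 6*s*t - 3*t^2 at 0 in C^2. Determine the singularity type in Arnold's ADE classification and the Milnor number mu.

Type A6, Milnor number mu = 6.

The Hessian of f at 0 has rank 1. Corank 1: A-series; mu = 6 gives A_6.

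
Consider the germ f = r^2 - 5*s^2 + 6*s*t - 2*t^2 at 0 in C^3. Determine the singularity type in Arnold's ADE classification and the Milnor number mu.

The Hessian of f at 0 is [[-10, 6, 0], [6, -4, 0], [0, 0, 2]] with rank 3, so corank 0. A Groebner basis of the Jacobian ideal J(f) in C{s,t,r} is {s, t, r}; counting standard monomials gives mu = 1. Corank 0: nondegenerate Morse point, so A_1.

Type A1, Milnor number mu = 1.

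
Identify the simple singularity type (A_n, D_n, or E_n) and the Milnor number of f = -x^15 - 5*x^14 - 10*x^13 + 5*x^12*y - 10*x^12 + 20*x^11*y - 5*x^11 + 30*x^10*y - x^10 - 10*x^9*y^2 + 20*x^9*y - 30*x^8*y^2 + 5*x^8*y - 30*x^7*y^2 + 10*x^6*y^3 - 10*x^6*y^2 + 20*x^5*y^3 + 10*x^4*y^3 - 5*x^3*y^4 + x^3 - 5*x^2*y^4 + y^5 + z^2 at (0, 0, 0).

The Hessian of f at 0 is [[0, 0, 0], [0, 0, 0], [0, 0, 2]] with rank 1, so corank 2. A Groebner basis of the Jacobian ideal J(f) in C{x,y,z} is {y^4, x^2, z}; counting standard monomials gives mu = 8. Corank 2; j^3 = x^3 is a perfect cube, so E-series; the 5-jet and mu = 8 give E_8.

Type E_8, Milnor number mu = 8.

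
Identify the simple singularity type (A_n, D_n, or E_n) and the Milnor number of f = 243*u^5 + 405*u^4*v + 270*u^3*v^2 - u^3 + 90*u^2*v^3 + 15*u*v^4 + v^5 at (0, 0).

Type E_8, Milnor number mu = 8.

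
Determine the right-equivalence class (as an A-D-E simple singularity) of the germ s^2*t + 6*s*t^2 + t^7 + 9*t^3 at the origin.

D_{8}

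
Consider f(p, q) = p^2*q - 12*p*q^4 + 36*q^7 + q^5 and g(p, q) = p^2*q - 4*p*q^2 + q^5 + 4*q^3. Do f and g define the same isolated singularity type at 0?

Yes.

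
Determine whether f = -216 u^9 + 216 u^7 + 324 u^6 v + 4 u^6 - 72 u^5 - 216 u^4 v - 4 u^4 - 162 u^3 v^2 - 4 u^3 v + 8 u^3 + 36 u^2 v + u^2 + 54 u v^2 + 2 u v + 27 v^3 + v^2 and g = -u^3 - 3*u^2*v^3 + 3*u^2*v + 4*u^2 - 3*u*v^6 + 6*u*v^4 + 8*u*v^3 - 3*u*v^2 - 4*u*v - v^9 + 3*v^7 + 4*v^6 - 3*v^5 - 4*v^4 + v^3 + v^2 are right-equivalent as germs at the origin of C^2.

The Hessian of f at 0 is [[2, 2], [2, 2]] with rank 1, so corank 1. A Groebner basis of the Jacobian ideal J(f) in C{u,v} is {v^2, u + v}; counting standard monomials gives mu = 2. Corank 1: A-series; mu = 2 gives A_2. The Hessian of g at 0 is [[8, -4], [-4, 2]] with rank 1, so corank 1. A Groebner basis of the Jacobian ideal J(g) in C{u,v} is {v^2, u - v/2}; counting standard monomials gives mu = 2. Corank 1: A-series; mu = 2 gives A_2. Both have type A_2, hence right-equivalent.

Yes.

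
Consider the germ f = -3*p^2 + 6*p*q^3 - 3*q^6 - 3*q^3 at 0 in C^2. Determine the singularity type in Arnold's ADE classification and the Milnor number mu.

Type A_2, Milnor number mu = 2.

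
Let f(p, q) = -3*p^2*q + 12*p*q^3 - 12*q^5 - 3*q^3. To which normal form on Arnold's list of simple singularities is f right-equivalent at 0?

D_4

The Hessian of f at 0 has rank 0. Corank 2; j^3 = -3*q*(p^2 + q^2) splits into three distinct lines over C (the quadratic factor has nonzero discriminant), so D_4.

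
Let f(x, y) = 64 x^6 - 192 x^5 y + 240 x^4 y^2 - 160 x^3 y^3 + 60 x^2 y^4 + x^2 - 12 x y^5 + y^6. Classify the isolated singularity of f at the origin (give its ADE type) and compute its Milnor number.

The Hessian of f at 0 has rank 1. Corank 1: A-series; mu = 5 gives A_5.

Type A_5, Milnor number mu = 5.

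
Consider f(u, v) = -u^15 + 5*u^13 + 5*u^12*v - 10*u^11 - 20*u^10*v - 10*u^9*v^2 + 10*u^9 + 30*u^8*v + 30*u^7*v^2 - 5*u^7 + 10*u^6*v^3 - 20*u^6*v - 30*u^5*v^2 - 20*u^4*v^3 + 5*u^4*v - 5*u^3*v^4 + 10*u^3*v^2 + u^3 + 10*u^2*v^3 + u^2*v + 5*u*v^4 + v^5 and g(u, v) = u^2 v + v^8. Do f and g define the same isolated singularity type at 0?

No.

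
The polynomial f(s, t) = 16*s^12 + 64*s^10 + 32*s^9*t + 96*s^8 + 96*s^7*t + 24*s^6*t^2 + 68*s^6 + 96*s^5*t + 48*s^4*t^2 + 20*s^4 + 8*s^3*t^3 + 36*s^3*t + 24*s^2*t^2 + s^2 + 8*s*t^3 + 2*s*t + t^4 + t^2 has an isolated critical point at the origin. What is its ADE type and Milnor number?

The Hessian of f at 0 has rank 1. Corank 1: A-series; mu = 3 gives A_3.

Type A_3, Milnor number mu = 3.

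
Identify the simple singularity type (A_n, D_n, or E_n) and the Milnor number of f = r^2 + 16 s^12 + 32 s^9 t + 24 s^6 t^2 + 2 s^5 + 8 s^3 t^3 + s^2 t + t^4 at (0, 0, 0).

Type D5, Milnor number mu = 5.

The Hessian of f at 0 has rank 1. Corank 2; j^3 = s^2*t has shape L^2 M (L != M), so D-series; mu = 5 gives D_5.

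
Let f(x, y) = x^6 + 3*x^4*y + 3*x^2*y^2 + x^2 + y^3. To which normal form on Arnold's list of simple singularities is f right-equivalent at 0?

A2

The Hessian of f at 0 has rank 1. Corank 1: A-series; mu = 2 gives A_2.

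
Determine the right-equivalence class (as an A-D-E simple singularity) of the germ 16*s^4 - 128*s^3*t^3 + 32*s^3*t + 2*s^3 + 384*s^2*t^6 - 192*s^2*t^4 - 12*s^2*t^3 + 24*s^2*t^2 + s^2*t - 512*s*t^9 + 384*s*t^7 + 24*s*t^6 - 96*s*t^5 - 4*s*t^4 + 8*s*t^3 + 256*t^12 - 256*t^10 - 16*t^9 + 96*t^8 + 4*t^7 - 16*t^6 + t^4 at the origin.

D_5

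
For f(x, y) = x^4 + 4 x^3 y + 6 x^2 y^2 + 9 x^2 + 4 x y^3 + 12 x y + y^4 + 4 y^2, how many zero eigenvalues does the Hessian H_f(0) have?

1

Hessian at 0 has rank 1.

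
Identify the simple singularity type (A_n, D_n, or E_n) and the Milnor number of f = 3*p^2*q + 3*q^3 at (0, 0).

Type D_4, Milnor number mu = 4.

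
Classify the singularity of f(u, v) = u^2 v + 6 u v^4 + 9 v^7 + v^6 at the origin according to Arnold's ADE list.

The Hessian of f at 0 has rank 0. Corank 2; j^3 = u^2*v has shape L^2 M (L != M), so D-series; mu = 7 gives D_7.

D7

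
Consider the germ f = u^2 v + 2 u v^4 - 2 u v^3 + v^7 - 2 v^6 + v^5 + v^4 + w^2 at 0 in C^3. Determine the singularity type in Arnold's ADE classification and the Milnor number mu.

The Hessian of f at 0 has rank 1. Corank 2; j^3 = u^2*v has shape L^2 M (L != M), so D-series; mu = 5 gives D_5.

Type D_{5}, Milnor number mu = 5.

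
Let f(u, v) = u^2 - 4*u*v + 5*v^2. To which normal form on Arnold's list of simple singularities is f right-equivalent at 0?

The Hessian of f at 0 is [[2, -4], [-4, 10]] with rank 2, so corank 0. A Groebner basis of the Jacobian ideal J(f) in C{u,v} is {u, v}; counting standard monomials gives mu = 1. Corank 0: nondegenerate Morse point, so A_1.

A_1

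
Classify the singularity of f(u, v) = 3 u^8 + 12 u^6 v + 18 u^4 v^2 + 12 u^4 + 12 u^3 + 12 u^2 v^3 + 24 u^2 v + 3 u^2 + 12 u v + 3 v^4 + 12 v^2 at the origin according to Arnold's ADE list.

A_3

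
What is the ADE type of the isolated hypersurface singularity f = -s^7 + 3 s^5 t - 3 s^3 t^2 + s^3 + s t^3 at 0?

E7

The Hessian of f at 0 is [[0, 0], [0, 0]] with rank 0, so corank 2. A Groebner basis of the Jacobian ideal J(f) in C{s,t} is {s^3, s*t^2, 3*s^2 + t^3}; counting standard monomials gives mu = 7. Corank 2; j^3 = s^3 is a perfect cube, so E-series; the 4-jet and mu = 7 give E_7.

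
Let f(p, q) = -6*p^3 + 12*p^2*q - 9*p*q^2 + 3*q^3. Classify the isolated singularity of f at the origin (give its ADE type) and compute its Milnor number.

Type D_{4}, Milnor number mu = 4.

The Hessian of f at 0 is [[0, 0], [0, 0]] with rank 0, so corank 2. A Groebner basis of the Jacobian ideal J(f) in C{p,q} is {q^3, p^2 - 3*q^2/2, p*q - 3*q^2/2}; counting standard monomials gives mu = 4. Corank 2; j^3 = -3*(p - q)*(2*p^2 - 2*p*q + q^2) splits into three distinct lines over C (the quadratic factor has nonzero discriminant), so D_4.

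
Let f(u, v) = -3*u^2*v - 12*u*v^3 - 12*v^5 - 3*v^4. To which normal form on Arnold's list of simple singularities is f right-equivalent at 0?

D_{5}

The Hessian of f at 0 is [[0, 0], [0, 0]] with rank 0, so corank 2. A Groebner basis of the Jacobian ideal J(f) in C{u,v} is {u*v^2, u*v/2 + v^3, u^2 - 2*u*v}; counting standard monomials gives mu = 5. Corank 2; j^3 = -3*u^2*v has shape L^2 M (L != M), so D-series; mu = 5 gives D_5.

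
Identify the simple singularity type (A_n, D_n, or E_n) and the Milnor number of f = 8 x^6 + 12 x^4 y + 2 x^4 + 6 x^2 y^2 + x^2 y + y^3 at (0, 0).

The Hessian of f at 0 has rank 0. Corank 2; j^3 = y*(x^2 + y^2) splits into three distinct lines over C (the quadratic factor has nonzero discriminant), so D_4.

Type D_{4}, Milnor number mu = 4.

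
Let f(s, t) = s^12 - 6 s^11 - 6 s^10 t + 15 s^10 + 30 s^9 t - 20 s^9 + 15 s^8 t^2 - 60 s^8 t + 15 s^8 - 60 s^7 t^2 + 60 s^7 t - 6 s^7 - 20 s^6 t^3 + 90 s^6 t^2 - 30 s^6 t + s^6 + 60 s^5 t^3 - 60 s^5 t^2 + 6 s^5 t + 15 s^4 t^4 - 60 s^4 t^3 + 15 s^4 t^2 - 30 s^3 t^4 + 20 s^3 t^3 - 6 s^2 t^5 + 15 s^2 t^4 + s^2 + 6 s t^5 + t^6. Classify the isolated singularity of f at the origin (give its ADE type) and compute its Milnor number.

Type A5, Milnor number mu = 5.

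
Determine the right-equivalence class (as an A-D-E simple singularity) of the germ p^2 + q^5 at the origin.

The Hessian of f at 0 has rank 1. Corank 1: A-series; mu = 4 gives A_4.

A_4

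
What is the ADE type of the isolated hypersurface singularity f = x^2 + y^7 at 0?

A_6

The Hessian of f at 0 has rank 1. Corank 1: A-series; mu = 6 gives A_6.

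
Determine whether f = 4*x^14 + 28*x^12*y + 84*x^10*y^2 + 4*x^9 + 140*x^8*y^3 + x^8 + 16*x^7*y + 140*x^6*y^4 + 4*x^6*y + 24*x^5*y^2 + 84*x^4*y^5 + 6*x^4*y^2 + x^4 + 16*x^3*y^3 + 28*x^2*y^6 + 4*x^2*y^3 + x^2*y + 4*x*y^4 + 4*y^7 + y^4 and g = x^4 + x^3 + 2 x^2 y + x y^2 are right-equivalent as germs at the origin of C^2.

Yes.

The Hessian of f at 0 is [[0, 0], [0, 0]] with rank 0, so corank 2. A Groebner basis of the Jacobian ideal J(f) in C{x,y} is {x^3, x^2/4 + y^3, x*y}; counting standard monomials gives mu = 5. Corank 2; j^3 = x^2*y has shape L^2 M (L != M), so D-series; mu = 5 gives D_5. The Hessian of g at 0 is [[0, 0], [0, 0]] with rank 0, so corank 2. A Groebner basis of the Jacobian ideal J(g) in C{x,y} is {x*y^2 + x*y/4 + y^2/4, -x*y/4 + y^3 - y^2/4, x^2 + x*y}; counting standard monomials gives mu = 5. Corank 2; j^3 = x*(x + y)^2 has shape L^2 M (L != M), so D-series; mu = 5 gives D_5. Both have type D_5, hence right-equivalent.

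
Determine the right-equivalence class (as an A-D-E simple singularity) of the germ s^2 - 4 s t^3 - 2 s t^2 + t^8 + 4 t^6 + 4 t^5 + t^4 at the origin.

A_7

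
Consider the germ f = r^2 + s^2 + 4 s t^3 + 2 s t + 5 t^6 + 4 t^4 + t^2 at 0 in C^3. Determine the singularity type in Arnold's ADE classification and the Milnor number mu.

Type A5, Milnor number mu = 5.

The Hessian of f at 0 is [[2, 2, 0], [2, 2, 0], [0, 0, 2]] with rank 2, so corank 1. A Groebner basis of the Jacobian ideal J(f) in C{s,t,r} is {s*t^2 - s/2 - t/2, s/2 + t^3 + t/2, s^2 + 2*s*t + t^2, r}; counting standard monomials gives mu = 5. Corank 1: A-series; mu = 5 gives A_5.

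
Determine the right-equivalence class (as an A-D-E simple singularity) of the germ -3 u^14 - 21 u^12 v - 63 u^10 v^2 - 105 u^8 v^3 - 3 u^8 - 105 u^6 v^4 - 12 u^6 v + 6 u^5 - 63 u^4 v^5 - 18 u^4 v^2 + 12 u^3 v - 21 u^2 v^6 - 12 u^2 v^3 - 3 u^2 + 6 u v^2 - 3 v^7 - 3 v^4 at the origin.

A6

The Hessian of f at 0 has rank 1. Corank 1: A-series; mu = 6 gives A_6.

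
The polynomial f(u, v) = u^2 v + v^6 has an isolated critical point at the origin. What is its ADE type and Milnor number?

The Hessian of f at 0 is [[0, 0], [0, 0]] with rank 0, so corank 2. A Groebner basis of the Jacobian ideal J(f) in C{u,v} is {u^2/6 + v^5, u^3, u*v}; counting standard monomials gives mu = 7. Corank 2; j^3 = u^2*v has shape L^2 M (L != M), so D-series; mu = 7 gives D_7.

Type D_7, Milnor number mu = 7.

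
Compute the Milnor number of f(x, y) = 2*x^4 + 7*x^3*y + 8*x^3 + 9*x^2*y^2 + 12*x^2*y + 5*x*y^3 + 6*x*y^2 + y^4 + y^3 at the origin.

7

The Hessian of f at 0 has rank 0. Corank 2; j^3 = (2*x + y)^3 is a perfect cube, so E-series; the 4-jet and mu = 7 give E_7.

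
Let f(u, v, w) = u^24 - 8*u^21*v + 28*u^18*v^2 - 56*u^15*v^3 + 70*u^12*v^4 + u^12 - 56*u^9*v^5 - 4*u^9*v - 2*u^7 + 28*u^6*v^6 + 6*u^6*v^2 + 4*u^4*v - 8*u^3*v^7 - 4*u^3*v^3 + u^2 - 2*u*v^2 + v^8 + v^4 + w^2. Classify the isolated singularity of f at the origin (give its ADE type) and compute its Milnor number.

The Hessian of f at 0 has rank 2. Corank 1: A-series; mu = 7 gives A_7.

Type A_7, Milnor number mu = 7.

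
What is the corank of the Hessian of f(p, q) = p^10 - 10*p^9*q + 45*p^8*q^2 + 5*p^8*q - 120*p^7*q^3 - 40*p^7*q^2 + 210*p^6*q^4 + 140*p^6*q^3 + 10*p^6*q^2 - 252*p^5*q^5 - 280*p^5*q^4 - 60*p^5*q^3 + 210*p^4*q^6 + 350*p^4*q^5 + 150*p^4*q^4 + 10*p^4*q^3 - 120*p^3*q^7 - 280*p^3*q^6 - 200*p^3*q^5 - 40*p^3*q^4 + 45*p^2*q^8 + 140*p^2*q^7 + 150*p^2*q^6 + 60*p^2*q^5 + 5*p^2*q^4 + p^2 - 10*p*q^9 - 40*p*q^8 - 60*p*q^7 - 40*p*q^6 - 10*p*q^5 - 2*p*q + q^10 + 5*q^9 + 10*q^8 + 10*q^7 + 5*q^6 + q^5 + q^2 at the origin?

1

The Hessian at 0 is [[2, -2], [-2, 2]] of rank 1; hence corank 1.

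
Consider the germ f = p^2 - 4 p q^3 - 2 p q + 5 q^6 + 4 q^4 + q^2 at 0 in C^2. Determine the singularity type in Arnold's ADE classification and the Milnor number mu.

The Hessian of f at 0 has rank 1. Corank 1: A-series; mu = 5 gives A_5.

Type A_5, Milnor number mu = 5.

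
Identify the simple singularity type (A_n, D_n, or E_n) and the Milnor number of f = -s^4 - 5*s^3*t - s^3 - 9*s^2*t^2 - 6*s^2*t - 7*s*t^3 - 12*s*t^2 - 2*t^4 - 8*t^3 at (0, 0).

Type E_{7}, Milnor number mu = 7.

The Hessian of f at 0 has rank 0. Corank 2; j^3 = -(s + 2*t)^3 is a perfect cube, so E-series; the 4-jet and mu = 7 give E_7.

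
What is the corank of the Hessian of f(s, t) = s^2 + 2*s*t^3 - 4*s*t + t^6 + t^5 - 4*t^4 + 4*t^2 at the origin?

1

The Hessian at 0 is [[2, -4], [-4, 8]] of rank 1; hence corank 1.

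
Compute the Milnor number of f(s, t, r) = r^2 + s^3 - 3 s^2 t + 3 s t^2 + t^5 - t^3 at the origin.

8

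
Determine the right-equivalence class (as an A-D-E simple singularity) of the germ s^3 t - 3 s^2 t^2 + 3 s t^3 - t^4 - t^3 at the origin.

E_7

The Hessian of f at 0 has rank 0. Corank 2; j^3 = -t^3 is a perfect cube, so E-series; the 4-jet and mu = 7 give E_7.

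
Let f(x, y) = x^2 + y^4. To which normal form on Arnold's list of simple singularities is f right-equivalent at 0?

A_{3}

The Hessian of f at 0 has rank 1. Corank 1: A-series; mu = 3 gives A_3.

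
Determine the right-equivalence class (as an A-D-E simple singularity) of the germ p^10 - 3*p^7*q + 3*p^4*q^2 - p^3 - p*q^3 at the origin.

The Hessian of f at 0 is [[0, 0], [0, 0]] with rank 0, so corank 2. A Groebner basis of the Jacobian ideal J(f) in C{p,q} is {p^3, p*q^2, 3*p^2 + q^3}; counting standard monomials gives mu = 7. Corank 2; j^3 = -p^3 is a perfect cube, so E-series; the 4-jet and mu = 7 give E_7.

E_7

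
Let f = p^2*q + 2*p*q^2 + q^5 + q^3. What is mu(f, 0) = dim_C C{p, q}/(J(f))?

6

The Hessian of f at 0 has rank 0. Corank 2; j^3 = q*(p + q)^2 has shape L^2 M (L != M), so D-series; mu = 6 gives D_6.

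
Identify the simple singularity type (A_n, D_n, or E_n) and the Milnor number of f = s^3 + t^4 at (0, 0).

Type E_{6}, Milnor number mu = 6.

The Hessian of f at 0 is [[0, 0], [0, 0]] with rank 0, so corank 2. A Groebner basis of the Jacobian ideal J(f) in C{s,t} is {t^3, s^2}; counting standard monomials gives mu = 6. Corank 2; j^3 = s^3 is a perfect cube, so E-series; the 4-jet and mu = 6 give E_6.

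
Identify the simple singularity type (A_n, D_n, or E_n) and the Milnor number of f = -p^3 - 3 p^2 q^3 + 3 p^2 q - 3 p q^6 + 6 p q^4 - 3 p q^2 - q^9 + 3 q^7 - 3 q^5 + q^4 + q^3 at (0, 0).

Type E_{6}, Milnor number mu = 6.

The Hessian of f at 0 has rank 0. Corank 2; j^3 = -(p - q)^3 is a perfect cube, so E-series; the 4-jet and mu = 6 give E_6.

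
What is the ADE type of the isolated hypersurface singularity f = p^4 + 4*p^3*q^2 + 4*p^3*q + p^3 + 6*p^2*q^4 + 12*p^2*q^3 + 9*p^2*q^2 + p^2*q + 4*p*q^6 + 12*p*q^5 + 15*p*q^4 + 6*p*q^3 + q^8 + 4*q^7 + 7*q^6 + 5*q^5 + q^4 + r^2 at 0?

D5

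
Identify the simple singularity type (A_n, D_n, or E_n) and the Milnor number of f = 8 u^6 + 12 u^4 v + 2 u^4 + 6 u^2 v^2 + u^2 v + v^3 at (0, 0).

Type D4, Milnor number mu = 4.

The Hessian of f at 0 is [[0, 0], [0, 0]] with rank 0, so corank 2. A Groebner basis of the Jacobian ideal J(f) in C{u,v} is {v^3, u^2 + 3*v^2, u*v}; counting standard monomials gives mu = 4. Corank 2; j^3 = v*(u^2 + v^2) splits into three distinct lines over C (the quadratic factor has nonzero discriminant), so D_4.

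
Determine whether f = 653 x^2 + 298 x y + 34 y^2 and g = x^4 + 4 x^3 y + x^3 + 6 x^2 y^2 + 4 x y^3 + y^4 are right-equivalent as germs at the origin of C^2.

The Hessian of f at 0 has rank 2. Corank 0: nondegenerate Morse point, so A_1. The Hessian of g at 0 has rank 0. Corank 2; j^3 = x^3 is a perfect cube, so E-series; the 4-jet and mu = 6 give E_6. f is A_1 but g is E_6, hence not right-equivalent.

No.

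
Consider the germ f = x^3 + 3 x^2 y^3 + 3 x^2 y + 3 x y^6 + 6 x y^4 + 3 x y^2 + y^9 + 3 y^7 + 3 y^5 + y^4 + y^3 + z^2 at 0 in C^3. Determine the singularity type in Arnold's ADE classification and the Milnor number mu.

Type E6, Milnor number mu = 6.

The Hessian of f at 0 is [[0, 0, 0], [0, 0, 0], [0, 0, 2]] with rank 1, so corank 2. A Groebner basis of the Jacobian ideal J(f) in C{x,y,z} is {y^3, x^2 + 2*x*y + y^2, z}; counting standard monomials gives mu = 6. Corank 2; j^3 = (x + y)^3 is a perfect cube, so E-series; the 4-jet and mu = 6 give E_6.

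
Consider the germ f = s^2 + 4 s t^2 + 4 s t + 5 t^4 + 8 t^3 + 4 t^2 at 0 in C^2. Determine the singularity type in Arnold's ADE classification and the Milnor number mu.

The Hessian of f at 0 is [[2, 4], [4, 8]] with rank 1, so corank 1. A Groebner basis of the Jacobian ideal J(f) in C{s,t} is {s^2 + 2*s + 4*t, s*t - s - 2*t, s/2 + t^2 + t}; counting standard monomials gives mu = 3. Corank 1: A-series; mu = 3 gives A_3.

Type A3, Milnor number mu = 3.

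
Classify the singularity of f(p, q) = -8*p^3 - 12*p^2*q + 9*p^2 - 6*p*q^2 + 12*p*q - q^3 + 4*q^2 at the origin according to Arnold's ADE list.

A_{2}

The Hessian of f at 0 is [[18, 12], [12, 8]] with rank 1, so corank 1. A Groebner basis of the Jacobian ideal J(f) in C{p,q} is {q^2, p + 2*q/3}; counting standard monomials gives mu = 2. Corank 1: A-series; mu = 2 gives A_2.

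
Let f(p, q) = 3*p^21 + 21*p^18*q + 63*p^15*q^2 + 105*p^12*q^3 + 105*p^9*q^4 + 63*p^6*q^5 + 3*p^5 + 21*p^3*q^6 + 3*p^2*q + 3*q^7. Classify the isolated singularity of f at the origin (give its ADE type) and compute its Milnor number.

Type D8, Milnor number mu = 8.

The Hessian of f at 0 is [[0, 0], [0, 0]] with rank 0, so corank 2. A Groebner basis of the Jacobian ideal J(f) in C{p,q} is {p^2/7 + q^6, p^3, p*q}; counting standard monomials gives mu = 8. Corank 2; j^3 = 3*p^2*q has shape L^2 M (L != M), so D-series; mu = 8 gives D_8.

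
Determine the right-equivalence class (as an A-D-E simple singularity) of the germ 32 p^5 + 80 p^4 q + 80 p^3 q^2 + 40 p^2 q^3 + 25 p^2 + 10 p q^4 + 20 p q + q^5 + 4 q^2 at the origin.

A_4

The Hessian of f at 0 has rank 1. Corank 1: A-series; mu = 4 gives A_4.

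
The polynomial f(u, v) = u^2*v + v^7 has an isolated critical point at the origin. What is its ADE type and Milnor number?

The Hessian of f at 0 has rank 0. Corank 2; j^3 = u^2*v has shape L^2 M (L != M), so D-series; mu = 8 gives D_8.

Type D_8, Milnor number mu = 8.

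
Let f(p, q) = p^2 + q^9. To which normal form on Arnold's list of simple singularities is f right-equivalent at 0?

The Hessian of f at 0 is [[2, 0], [0, 0]] with rank 1, so corank 1. A Groebner basis of the Jacobian ideal J(f) in C{p,q} is {q^8, p}; counting standard monomials gives mu = 8. Corank 1: A-series; mu = 8 gives A_8.

A_8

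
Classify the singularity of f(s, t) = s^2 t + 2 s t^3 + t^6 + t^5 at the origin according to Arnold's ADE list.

D7

The Hessian of f at 0 is [[0, 0], [0, 0]] with rank 0, so corank 2. A Groebner basis of the Jacobian ideal J(f) in C{s,t} is {s^3, s^2*t + s^2/6 + s*t^2/6, s*t + t^3}; counting standard monomials gives mu = 7. Corank 2; j^3 = s^2*t has shape L^2 M (L != M), so D-series; mu = 7 gives D_7.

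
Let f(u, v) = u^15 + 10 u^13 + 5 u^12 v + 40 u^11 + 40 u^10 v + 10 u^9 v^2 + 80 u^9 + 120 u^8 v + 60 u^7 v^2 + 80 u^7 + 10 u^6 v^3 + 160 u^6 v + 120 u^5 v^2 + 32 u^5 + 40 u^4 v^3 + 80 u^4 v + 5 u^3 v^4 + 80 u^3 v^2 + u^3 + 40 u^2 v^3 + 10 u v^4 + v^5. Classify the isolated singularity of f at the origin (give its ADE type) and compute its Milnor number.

Type E_8, Milnor number mu = 8.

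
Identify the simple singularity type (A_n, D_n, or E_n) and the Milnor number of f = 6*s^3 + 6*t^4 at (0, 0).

Type E_{6}, Milnor number mu = 6.

The Hessian of f at 0 has rank 0. Corank 2; j^3 = 6*s^3 is a perfect cube, so E-series; the 4-jet and mu = 6 give E_6.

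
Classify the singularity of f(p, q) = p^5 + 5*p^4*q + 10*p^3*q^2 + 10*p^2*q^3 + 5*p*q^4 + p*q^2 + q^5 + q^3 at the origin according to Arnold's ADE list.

D_6

The Hessian of f at 0 is [[0, 0], [0, 0]] with rank 0, so corank 2. A Groebner basis of the Jacobian ideal J(f) in C{p,q} is {p^4 + q^2/5, q^3, p*q + q^2}; counting standard monomials gives mu = 6. Corank 2; j^3 = q^2*(p + q) has shape L^2 M (L != M), so D-series; mu = 6 gives D_6.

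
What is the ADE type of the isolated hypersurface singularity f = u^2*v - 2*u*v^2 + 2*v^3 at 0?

D_{4}

The Hessian of f at 0 has rank 0. Corank 2; j^3 = v*(u^2 - 2*u*v + 2*v^2) splits into three distinct lines over C (the quadratic factor has nonzero discriminant), so D_4.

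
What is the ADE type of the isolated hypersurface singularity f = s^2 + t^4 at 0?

The Hessian of f at 0 has rank 1. Corank 1: A-series; mu = 3 gives A_3.

A_3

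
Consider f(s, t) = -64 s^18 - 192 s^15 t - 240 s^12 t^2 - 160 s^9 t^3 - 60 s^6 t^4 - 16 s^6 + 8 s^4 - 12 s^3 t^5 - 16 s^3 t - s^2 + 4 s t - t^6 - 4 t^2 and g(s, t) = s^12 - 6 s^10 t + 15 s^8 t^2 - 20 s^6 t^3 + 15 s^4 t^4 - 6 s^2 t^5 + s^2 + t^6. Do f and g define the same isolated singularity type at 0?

The Hessian of f at 0 has rank 1. Corank 1: A-series; mu = 5 gives A_5. The Hessian of g at 0 has rank 1. Corank 1: A-series; mu = 5 gives A_5. Both have type A_5, hence right-equivalent.

Yes.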